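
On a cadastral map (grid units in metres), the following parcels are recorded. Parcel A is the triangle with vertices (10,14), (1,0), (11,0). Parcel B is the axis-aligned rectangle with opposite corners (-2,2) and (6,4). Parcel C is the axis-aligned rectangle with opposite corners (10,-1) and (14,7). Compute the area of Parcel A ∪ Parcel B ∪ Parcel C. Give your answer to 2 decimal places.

By inclusion–exclusion:
Individual areas: |Parcel A| = 70, |Parcel B| = 16, |Parcel C| = 32.
|Parcel A∩Parcel B| = 6.1429.
|Parcel A∩Parcel C| = 5.25.
|Parcel B∩Parcel C| = 0 (no overlap).
|Parcel A∩Parcel B∩Parcel C| = 0.
|Parcel A ∪ Parcel B ∪ Parcel C| = 118 − 11.3929 + 0 = 106.61.

106.61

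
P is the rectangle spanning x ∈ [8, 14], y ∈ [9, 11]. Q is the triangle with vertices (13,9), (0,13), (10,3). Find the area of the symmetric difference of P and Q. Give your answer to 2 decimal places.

|P| = 12, |Q| = 45, |P∩Q| = 3.8462.
|P △ Q| = |P| + |Q| − 2·|P∩Q| = 12 + 45 − 7.6923 = 49.31.

49.31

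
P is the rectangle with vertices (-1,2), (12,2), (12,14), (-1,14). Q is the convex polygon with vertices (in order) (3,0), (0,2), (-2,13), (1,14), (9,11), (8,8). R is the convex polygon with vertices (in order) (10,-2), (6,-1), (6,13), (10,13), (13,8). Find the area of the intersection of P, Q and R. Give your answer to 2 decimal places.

The intersection is the polygon with vertices (9,11), (8,8), (6,4.8), (6,12.125).
By the shoelace formula its area is 12.39.

12.39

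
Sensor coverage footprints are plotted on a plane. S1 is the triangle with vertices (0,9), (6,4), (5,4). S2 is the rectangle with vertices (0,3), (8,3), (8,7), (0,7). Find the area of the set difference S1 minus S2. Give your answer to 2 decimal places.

0.40

|S1| = 2.5, |S1∩S2| = 2.1.
|S1 ∖ S2| = |S1| − |S1∩S2| = 2.5 − 2.1 = 0.40.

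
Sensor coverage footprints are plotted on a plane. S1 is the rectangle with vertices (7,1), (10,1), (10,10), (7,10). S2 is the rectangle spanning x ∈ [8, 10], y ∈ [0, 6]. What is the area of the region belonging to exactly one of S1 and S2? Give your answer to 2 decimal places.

|S1∩S2|: x∈[8,10], y∈[1,6] → 2·5 = 10.
|S1 △ S2| = |S1| + |S2| − 2·|S1∩S2| = 27 + 12 − 20 = 19.00.

19.00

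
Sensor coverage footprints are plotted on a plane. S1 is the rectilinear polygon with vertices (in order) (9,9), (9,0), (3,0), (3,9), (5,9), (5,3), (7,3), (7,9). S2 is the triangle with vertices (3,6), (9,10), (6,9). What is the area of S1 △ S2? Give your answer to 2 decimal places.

|S1| = 42, |S2| = 3, |S1∩S2| = 0.75.
|S1 △ S2| = |S1| + |S2| − 2·|S1∩S2| = 42 + 3 − 1.5 = 43.50.

43.50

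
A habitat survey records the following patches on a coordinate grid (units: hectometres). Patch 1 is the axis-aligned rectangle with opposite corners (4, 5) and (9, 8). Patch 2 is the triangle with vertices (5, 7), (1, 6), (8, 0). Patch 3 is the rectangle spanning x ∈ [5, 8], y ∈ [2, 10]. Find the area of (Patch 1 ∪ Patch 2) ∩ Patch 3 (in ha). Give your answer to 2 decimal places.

The region (Patch 1 ∪ Patch 2) ∩ Patch 3 is the polygon with vertices (8,8), (8,5), (5.857,5), (7.143,2), (5.667,2), (5,2.571), (5,8).
By the shoelace formula its area is 13.31.

13.31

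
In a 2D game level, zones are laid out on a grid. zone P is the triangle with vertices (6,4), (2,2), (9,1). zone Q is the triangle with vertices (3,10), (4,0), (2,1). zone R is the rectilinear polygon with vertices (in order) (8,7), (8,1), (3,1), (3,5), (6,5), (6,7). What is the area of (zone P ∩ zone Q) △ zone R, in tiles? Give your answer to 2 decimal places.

|zone P ∩ zone Q| = 1.0021.
|(zone P ∩ zone Q) ∩ zone R| = 0.6848.
|(zone P ∩ zone Q) △ zone R| = 1.0021 + 24 − 1.3696 = 23.63.

23.63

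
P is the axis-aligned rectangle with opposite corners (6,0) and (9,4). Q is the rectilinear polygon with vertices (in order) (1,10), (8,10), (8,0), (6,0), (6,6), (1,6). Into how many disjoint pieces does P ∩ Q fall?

1

P ∩ Q is a single connected region.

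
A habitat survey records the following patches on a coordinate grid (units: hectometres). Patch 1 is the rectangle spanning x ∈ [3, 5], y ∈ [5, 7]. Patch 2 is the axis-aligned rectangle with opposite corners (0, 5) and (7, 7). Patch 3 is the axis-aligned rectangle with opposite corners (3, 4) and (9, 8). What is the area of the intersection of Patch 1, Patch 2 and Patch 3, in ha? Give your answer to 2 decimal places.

The intersection is the polygon with vertices (3,5), (3,7), (5,7), (5,5).
By the shoelace formula its area is 4.00.

4.00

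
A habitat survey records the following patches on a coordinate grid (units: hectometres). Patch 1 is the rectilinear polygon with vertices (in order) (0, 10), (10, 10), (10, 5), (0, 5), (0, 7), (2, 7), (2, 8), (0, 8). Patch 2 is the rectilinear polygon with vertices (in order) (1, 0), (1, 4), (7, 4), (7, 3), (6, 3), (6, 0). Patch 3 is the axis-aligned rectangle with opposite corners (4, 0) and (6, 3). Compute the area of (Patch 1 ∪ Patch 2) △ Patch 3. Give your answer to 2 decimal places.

|Patch 1 ∪ Patch 2| = 69.
|(Patch 1 ∪ Patch 2) ∩ Patch 3| = 6.
|(Patch 1 ∪ Patch 2) △ Patch 3| = 69 + 6 − 12 = 63.00.

63.00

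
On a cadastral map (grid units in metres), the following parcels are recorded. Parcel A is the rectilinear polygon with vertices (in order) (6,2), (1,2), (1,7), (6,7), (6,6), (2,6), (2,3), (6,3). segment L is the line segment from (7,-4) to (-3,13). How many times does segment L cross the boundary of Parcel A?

The segment meets the boundary at (1,6.2), (2,4.5), (2.882,3), (3.471,2).

4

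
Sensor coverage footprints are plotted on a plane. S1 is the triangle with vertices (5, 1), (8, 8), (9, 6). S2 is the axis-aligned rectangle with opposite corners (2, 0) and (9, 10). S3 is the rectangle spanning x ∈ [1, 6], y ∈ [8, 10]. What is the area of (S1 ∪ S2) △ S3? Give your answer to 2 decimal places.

|S1 ∪ S2| = 70.
|(S1 ∪ S2) ∩ S3| = 8.
|(S1 ∪ S2) △ S3| = 70 + 10 − 16 = 64.00.

64.00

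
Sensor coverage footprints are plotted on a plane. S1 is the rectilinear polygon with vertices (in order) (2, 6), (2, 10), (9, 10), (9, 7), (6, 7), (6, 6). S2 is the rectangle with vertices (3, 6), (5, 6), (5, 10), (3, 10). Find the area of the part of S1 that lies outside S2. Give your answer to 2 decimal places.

|S1| = 25, |S1∩S2| = 8.
|S1 ∖ S2| = |S1| − |S1∩S2| = 25 − 8 = 17.00.

17.00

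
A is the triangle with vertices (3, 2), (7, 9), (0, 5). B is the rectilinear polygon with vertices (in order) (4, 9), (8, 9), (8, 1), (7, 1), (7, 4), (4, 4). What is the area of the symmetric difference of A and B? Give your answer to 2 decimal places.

|A| = 16.5, |B| = 23, |A∩B| = 5.2857.
|A △ B| = |A| + |B| − 2·|A∩B| = 16.5 + 23 − 10.5714 = 28.93.

28.93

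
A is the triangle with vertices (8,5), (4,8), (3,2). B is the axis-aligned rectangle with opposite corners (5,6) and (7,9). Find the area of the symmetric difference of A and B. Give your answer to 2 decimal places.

17.42

|A| = 13.5, |B| = 6, |A∩B| = 1.0417.
|A △ B| = |A| + |B| − 2·|A∩B| = 13.5 + 6 − 2.0833 = 17.42.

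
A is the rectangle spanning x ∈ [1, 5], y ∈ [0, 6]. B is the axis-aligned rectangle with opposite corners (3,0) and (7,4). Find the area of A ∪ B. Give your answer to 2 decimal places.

32.00

By inclusion–exclusion:
Individual areas: |A| = 24, |B| = 16.
|A∩B|: x∈[3,5], y∈[0,4] → 2·4 = 8.
|A ∪ B| = 40 − 8 = 32.00.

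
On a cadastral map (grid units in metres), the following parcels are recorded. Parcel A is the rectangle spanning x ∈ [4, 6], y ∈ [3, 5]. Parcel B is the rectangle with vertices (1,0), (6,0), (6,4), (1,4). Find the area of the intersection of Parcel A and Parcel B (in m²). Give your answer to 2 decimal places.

|Parcel A∩Parcel B|: x∈[4,6], y∈[3,4] → 2·1 = 2.

2.00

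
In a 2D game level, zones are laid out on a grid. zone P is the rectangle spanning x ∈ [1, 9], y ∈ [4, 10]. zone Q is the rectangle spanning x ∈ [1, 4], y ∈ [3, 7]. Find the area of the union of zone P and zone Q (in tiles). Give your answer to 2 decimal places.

51.00

By inclusion–exclusion:
Individual areas: |zone P| = 48, |zone Q| = 12.
|zone P∩zone Q|: x∈[1,4], y∈[4,7] → 3·3 = 9.
|zone P ∪ zone Q| = 60 − 9 = 51.00.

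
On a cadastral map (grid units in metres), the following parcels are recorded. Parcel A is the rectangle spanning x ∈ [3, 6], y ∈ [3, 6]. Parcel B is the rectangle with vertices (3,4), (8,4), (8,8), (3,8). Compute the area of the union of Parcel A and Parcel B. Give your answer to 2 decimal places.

By inclusion–exclusion:
Individual areas: |Parcel A| = 9, |Parcel B| = 20.
|Parcel A∩Parcel B|: x∈[3,6], y∈[4,6] → 3·2 = 6.
|Parcel A ∪ Parcel B| = 29 − 6 = 23.00.

23.00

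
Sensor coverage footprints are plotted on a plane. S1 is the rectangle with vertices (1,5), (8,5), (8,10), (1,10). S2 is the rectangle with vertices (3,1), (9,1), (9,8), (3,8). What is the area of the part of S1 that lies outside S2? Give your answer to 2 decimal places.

|S1∩S2|: x∈[3,8], y∈[5,8] → 5·3 = 15.
|S1| = 35.
|S1 ∖ S2| = |S1| − |S1∩S2| = 35 − 15 = 20.00.

20.00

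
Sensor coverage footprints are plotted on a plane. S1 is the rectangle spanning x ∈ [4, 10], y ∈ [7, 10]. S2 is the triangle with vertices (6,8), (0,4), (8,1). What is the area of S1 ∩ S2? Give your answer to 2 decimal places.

0.89

The intersection is the polygon with vertices (4.5,7), (6,8), (6.286,7).
By the shoelace formula its area is 0.89.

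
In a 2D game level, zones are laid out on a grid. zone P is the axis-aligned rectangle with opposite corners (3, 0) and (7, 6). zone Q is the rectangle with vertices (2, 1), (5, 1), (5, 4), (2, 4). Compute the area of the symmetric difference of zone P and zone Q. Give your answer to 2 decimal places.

21.00

|zone P∩zone Q|: x∈[3,5], y∈[1,4] → 2·3 = 6.
|zone P △ zone Q| = |zone P| + |zone Q| − 2·|zone P∩zone Q| = 24 + 9 − 12 = 21.00.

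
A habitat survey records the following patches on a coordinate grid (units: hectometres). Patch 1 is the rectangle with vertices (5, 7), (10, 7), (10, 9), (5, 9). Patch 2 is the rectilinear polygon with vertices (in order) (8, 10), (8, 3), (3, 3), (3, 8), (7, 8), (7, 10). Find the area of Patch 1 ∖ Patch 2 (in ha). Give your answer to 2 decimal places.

6.00

|Patch 1| = 10, |Patch 1∩Patch 2| = 4.
|Patch 1 ∖ Patch 2| = |Patch 1| − |Patch 1∩Patch 2| = 10 − 4 = 6.00.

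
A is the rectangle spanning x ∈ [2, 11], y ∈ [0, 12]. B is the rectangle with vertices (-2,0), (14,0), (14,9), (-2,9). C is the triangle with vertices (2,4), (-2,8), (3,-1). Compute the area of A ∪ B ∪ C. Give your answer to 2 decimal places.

171.18

By inclusion–exclusion:
Individual areas: |A| = 108, |B| = 144, |C| = 8.
|A∩B|: x∈[2,11], y∈[0,9] → 9·9 = 81.
|A∩C| = 1.4222.
|B∩C| = 7.8222.
|A∩B∩C| = 1.4222.
|A ∪ B ∪ C| = 260 − 90.2444 + 1.4222 = 171.18.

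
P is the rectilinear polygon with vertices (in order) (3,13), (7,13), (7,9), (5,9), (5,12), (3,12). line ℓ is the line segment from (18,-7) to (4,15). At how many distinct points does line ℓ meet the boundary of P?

The segment meets the boundary at (7,10.286), (5.273,13).

2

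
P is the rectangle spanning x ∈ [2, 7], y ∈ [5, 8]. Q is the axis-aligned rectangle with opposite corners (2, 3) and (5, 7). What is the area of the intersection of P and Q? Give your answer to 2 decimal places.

|P∩Q|: x∈[2,5], y∈[5,7] → 3·2 = 6.

6.00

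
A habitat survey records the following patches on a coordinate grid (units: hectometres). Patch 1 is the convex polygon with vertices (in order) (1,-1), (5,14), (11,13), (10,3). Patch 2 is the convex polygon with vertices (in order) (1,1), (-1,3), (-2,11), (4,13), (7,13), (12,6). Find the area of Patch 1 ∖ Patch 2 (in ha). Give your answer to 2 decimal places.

30.99

|Patch 1| = 90, |Patch 1∩Patch 2| = 59.0109.
|Patch 1 ∖ Patch 2| = |Patch 1| − |Patch 1∩Patch 2| = 90 − 59.0109 = 30.99.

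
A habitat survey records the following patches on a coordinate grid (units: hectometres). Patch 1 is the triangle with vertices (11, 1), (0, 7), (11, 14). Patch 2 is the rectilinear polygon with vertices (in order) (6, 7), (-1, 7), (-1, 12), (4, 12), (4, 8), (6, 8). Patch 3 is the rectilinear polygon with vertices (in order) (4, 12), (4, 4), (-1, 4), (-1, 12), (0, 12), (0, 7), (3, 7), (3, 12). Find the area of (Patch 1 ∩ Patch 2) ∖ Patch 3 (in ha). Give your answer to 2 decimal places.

4.86

|Patch 1 ∩ Patch 2| = 7.0909.
|(Patch 1 ∩ Patch 2) ∩ Patch 3| = 2.2273.
|(Patch 1 ∩ Patch 2) ∖ Patch 3| = 7.0909 − 2.2273 = 4.86.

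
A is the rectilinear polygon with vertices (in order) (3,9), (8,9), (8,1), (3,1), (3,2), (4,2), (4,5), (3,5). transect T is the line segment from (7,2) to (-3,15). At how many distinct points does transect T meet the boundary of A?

The segment meets the boundary at (3,7.2).

1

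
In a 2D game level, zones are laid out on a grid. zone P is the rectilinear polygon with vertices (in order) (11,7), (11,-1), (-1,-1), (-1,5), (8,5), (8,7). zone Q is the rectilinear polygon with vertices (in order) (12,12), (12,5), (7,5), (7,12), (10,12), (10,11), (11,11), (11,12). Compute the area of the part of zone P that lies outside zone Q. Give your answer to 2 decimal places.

|zone P| = 78, |zone P∩zone Q| = 6.
|zone P ∖ zone Q| = |zone P| − |zone P∩zone Q| = 78 − 6 = 72.00.

72.00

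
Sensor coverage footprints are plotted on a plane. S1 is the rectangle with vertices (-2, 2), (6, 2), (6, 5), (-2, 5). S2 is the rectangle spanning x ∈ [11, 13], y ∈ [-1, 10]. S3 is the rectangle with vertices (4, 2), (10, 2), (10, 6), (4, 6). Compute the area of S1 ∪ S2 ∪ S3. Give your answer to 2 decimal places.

By inclusion–exclusion:
Individual areas: |S1| = 24, |S2| = 22, |S3| = 24.
|S1∩S2| = 0 (no overlap).
|S1∩S3|: x∈[4,6], y∈[2,5] → 2·3 = 6.
|S2∩S3| = 0 (no overlap).
|S1∩S2∩S3| = 0.
|S1 ∪ S2 ∪ S3| = 70 − 6 + 0 = 64.00.

64.00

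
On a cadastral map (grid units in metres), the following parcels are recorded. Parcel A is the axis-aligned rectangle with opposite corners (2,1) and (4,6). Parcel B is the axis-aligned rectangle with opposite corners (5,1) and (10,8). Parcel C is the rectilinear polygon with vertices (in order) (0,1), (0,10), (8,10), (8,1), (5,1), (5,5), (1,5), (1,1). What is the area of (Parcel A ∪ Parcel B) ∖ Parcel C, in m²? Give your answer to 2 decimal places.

22.00

|Parcel A ∪ Parcel B| = 45.
|(Parcel A ∪ Parcel B) ∩ Parcel C| = 23.
|(Parcel A ∪ Parcel B) ∖ Parcel C| = 45 − 23 = 22.00.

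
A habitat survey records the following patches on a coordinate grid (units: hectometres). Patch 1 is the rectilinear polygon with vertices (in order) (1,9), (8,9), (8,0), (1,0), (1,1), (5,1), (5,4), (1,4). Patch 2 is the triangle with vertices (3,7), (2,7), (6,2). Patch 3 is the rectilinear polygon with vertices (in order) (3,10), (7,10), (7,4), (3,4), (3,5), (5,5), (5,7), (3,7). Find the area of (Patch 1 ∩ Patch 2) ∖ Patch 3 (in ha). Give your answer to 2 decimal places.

1.81

|Patch 1 ∩ Patch 2| = 2.3083.
|(Patch 1 ∩ Patch 2) ∩ Patch 3| = 0.5.
|(Patch 1 ∩ Patch 2) ∖ Patch 3| = 2.3083 − 0.5 = 1.81.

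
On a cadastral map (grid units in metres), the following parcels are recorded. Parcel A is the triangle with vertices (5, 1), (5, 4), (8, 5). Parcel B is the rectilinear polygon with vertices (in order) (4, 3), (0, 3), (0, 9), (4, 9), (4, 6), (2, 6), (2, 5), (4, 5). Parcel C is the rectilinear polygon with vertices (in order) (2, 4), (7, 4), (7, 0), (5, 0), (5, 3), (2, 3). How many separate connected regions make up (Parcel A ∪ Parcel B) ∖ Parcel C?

2

(Parcel A ∪ Parcel B) ∖ Parcel C splits into 2 disjoint pieces (area 1.1667, area 20).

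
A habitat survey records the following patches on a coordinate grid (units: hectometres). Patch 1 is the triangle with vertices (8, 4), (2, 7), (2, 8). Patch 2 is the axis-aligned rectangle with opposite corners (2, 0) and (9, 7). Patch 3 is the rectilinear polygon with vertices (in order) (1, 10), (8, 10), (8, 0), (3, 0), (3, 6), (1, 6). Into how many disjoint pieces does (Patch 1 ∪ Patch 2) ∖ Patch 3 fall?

(Patch 1 ∪ Patch 2) ∖ Patch 3 splits into 2 disjoint pieces (area 7, area 6).

2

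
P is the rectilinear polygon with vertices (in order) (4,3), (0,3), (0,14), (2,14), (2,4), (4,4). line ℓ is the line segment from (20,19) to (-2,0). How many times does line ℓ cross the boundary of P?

2

The segment meets the boundary at (1.474,3), (2.632,4).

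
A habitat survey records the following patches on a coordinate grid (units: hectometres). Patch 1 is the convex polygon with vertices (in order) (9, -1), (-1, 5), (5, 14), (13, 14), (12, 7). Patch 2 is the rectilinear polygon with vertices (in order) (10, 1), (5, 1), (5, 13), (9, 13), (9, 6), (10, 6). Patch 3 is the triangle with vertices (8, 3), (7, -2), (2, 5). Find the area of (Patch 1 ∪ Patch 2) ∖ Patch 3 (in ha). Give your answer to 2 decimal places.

117.04

|Patch 1 ∪ Patch 2| = 129.7167.
|(Patch 1 ∪ Patch 2) ∩ Patch 3| = 12.6762.
|(Patch 1 ∪ Patch 2) ∖ Patch 3| = 129.7167 − 12.6762 = 117.04.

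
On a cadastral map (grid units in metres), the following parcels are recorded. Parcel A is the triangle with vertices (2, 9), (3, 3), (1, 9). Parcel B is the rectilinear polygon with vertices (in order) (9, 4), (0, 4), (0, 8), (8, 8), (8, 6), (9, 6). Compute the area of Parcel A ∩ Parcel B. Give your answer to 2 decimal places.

The intersection is the polygon with vertices (2.833,4), (2.667,4), (1.333,8), (2.167,8).
By the shoelace formula its area is 2.00.

2.00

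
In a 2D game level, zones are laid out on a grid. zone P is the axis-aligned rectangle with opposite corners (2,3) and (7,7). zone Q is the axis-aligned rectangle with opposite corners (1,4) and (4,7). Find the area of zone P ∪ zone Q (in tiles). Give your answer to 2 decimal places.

23.00

By inclusion–exclusion:
Individual areas: |zone P| = 20, |zone Q| = 9.
|zone P∩zone Q|: x∈[2,4], y∈[4,7] → 2·3 = 6.
|zone P ∪ zone Q| = 29 − 6 = 23.00.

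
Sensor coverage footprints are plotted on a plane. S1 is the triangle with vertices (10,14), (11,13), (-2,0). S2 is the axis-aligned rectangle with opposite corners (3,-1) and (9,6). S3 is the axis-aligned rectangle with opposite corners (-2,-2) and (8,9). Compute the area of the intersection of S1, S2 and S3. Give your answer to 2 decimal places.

0.49

The intersection is the polygon with vertices (3,5.833), (3.143,6), (4,6), (3,5).
By the shoelace formula its area is 0.49.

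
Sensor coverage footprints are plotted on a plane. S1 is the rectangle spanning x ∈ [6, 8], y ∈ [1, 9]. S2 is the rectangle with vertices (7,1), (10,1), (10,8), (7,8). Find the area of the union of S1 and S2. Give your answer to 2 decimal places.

30.00

By inclusion–exclusion:
Individual areas: |S1| = 16, |S2| = 21.
|S1∩S2|: x∈[7,8], y∈[1,8] → 1·7 = 7.
|S1 ∪ S2| = 37 − 7 = 30.00.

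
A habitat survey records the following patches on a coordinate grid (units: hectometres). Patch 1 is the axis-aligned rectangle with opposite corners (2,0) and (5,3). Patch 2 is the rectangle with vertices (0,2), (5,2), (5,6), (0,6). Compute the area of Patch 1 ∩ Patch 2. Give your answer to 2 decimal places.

|Patch 1∩Patch 2|: x∈[2,5], y∈[2,3] → 3·1 = 3.

3.00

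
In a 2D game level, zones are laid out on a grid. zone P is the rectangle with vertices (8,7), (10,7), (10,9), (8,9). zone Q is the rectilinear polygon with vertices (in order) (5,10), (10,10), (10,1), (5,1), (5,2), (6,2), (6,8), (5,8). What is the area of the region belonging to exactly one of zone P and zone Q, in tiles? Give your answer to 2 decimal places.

35.00

|zone P| = 4, |zone Q| = 39, |zone P∩zone Q| = 4.
|zone P △ zone Q| = |zone P| + |zone Q| − 2·|zone P∩zone Q| = 4 + 39 − 8 = 35.00.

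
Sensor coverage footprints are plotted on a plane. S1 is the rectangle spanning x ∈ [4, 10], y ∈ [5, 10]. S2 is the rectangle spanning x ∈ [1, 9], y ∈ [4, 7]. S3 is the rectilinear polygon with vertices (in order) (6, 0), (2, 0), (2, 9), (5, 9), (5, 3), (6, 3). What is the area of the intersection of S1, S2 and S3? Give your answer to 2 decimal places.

2.00

The intersection is the polygon with vertices (4,7), (5,7), (5,5), (4,5).
By the shoelace formula its area is 2.00.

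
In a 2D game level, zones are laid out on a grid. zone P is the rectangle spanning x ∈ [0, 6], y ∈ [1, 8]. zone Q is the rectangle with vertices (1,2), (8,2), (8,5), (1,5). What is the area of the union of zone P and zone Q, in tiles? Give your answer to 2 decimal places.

48.00

By inclusion–exclusion:
Individual areas: |zone P| = 42, |zone Q| = 21.
|zone P∩zone Q|: x∈[1,6], y∈[2,5] → 5·3 = 15.
|zone P ∪ zone Q| = 63 − 15 = 48.00.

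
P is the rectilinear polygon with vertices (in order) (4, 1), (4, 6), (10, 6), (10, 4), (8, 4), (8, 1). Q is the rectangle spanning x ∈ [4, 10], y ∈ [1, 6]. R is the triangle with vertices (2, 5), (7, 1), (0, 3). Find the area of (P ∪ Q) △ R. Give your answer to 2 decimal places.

34.37

|P ∪ Q| = 30.
|(P ∪ Q) ∩ R| = 2.3143.
|(P ∪ Q) △ R| = 30 + 9 − 4.6286 = 34.37.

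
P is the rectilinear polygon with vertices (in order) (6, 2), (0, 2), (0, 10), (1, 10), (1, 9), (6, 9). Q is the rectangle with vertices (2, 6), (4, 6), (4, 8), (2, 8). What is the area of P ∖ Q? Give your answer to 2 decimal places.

39.00

|P| = 43, |P∩Q| = 4.
|P ∖ Q| = |P| − |P∩Q| = 43 − 4 = 39.00.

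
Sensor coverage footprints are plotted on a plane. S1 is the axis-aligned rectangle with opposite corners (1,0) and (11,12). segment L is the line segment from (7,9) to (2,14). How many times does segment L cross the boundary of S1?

1

The segment meets the boundary at (4,12).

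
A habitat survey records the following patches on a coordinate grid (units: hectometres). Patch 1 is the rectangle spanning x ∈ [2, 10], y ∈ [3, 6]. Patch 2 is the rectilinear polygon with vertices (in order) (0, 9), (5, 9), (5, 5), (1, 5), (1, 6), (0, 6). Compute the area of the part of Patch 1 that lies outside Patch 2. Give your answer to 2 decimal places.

|Patch 1| = 24, |Patch 1∩Patch 2| = 3.
|Patch 1 ∖ Patch 2| = |Patch 1| − |Patch 1∩Patch 2| = 24 − 3 = 21.00.

21.00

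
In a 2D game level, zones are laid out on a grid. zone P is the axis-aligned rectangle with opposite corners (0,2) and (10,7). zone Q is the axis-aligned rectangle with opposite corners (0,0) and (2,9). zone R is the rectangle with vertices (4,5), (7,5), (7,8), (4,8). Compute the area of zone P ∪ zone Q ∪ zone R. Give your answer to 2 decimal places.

By inclusion–exclusion:
Individual areas: |zone P| = 50, |zone Q| = 18, |zone R| = 9.
|zone P∩zone Q|: x∈[0,2], y∈[2,7] → 2·5 = 10.
|zone P∩zone R|: x∈[4,7], y∈[5,7] → 3·2 = 6.
|zone Q∩zone R| = 0 (no overlap).
|zone P∩zone Q∩zone R| = 0.
|zone P ∪ zone Q ∪ zone R| = 77 − 16 + 0 = 61.00.

61.00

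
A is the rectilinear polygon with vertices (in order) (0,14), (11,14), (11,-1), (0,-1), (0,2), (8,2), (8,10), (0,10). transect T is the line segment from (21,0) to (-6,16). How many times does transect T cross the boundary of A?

The segment meets the boundary at (0,12.444), (4.125,10), (8,7.704), (11,5.926).

4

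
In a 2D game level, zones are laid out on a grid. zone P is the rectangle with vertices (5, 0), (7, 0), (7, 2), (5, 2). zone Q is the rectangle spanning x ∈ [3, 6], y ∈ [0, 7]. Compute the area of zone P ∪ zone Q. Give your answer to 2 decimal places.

23.00

By inclusion–exclusion:
Individual areas: |zone P| = 4, |zone Q| = 21.
|zone P∩zone Q|: x∈[5,6], y∈[0,2] → 1·2 = 2.
|zone P ∪ zone Q| = 25 − 2 = 23.00.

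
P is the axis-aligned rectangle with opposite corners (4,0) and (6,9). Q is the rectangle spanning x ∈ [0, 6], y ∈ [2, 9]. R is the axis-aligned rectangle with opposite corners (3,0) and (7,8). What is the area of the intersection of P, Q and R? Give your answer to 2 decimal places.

12.00

The intersection is the polygon with vertices (4,2), (4,8), (6,8), (6,2).
By the shoelace formula its area is 12.00.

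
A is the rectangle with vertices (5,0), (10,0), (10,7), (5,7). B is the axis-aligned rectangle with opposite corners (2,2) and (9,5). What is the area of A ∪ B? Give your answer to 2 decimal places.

By inclusion–exclusion:
Individual areas: |A| = 35, |B| = 21.
|A∩B|: x∈[5,9], y∈[2,5] → 4·3 = 12.
|A ∪ B| = 56 − 12 = 44.00.

44.00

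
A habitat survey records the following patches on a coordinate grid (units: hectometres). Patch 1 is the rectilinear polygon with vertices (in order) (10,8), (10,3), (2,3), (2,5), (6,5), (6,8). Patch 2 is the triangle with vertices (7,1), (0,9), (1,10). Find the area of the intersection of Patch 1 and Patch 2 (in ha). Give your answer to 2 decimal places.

1.25

The intersection is the polygon with vertices (5.25,3), (3.5,5), (4.333,5), (5.667,3).
By the shoelace formula its area is 1.25.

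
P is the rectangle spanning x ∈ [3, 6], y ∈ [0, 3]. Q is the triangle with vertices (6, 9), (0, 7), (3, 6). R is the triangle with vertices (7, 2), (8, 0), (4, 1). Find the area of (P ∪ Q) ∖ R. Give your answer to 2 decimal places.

|P ∪ Q| = 15.
|(P ∪ Q) ∩ R| = 1.1667.
|(P ∪ Q) ∖ R| = 15 − 1.1667 = 13.83.

13.83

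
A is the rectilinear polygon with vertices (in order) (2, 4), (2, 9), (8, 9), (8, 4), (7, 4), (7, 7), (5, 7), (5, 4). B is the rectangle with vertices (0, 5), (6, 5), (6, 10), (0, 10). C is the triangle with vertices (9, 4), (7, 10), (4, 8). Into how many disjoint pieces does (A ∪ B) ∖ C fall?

3

(A ∪ B) ∖ C splits into 3 disjoint pieces (area 30.0667, area 0.6667, area 1.2).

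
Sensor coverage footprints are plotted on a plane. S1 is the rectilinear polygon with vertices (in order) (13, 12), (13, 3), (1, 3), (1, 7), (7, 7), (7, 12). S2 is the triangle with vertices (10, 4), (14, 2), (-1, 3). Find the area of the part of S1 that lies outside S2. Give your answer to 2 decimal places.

71.68

|S1| = 78, |S1∩S2| = 6.3182.
|S1 ∖ S2| = |S1| − |S1∩S2| = 78 − 6.3182 = 71.68.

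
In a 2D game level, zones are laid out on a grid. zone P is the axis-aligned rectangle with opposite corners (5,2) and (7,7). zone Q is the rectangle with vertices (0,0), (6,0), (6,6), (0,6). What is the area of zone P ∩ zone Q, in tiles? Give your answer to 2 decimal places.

|zone P∩zone Q|: x∈[5,6], y∈[2,6] → 1·4 = 4.

4.00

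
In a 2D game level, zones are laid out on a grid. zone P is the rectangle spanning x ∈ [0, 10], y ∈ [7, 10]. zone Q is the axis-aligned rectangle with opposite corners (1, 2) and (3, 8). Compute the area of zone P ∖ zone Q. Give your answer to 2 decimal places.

28.00

|zone P∩zone Q|: x∈[1,3], y∈[7,8] → 2·1 = 2.
|zone P| = 30.
|zone P ∖ zone Q| = |zone P| − |zone P∩zone Q| = 30 − 2 = 28.00.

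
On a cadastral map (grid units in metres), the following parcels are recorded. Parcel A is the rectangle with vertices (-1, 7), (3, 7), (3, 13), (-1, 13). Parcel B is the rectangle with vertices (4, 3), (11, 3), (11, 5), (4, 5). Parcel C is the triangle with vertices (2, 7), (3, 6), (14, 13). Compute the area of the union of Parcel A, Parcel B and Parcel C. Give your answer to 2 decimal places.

By inclusion–exclusion:
Individual areas: |Parcel A| = 24, |Parcel B| = 14, |Parcel C| = 9.
|Parcel A∩Parcel B| = 0 (no overlap).
|Parcel A∩Parcel C| = 0.25.
|Parcel B∩Parcel C| = 0.
|Parcel A∩Parcel B∩Parcel C| = 0.
|Parcel A ∪ Parcel B ∪ Parcel C| = 47 − 0.25 + 0 = 46.75.

46.75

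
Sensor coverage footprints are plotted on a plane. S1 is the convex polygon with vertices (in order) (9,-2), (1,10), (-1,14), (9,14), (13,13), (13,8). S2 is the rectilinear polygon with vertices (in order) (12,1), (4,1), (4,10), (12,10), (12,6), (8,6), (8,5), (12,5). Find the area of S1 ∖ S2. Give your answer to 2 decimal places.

|S1| = 126, |S1∩S2| = 57.25.
|S1 ∖ S2| = |S1| − |S1∩S2| = 126 − 57.25 = 68.75.

68.75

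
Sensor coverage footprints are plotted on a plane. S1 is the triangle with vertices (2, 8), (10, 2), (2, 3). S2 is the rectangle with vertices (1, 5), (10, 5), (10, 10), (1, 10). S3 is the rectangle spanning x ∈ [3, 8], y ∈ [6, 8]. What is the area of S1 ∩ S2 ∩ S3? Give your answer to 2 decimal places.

1.04

The intersection is the polygon with vertices (4.667,6), (3,6), (3,7.25).
By the shoelace formula its area is 1.04.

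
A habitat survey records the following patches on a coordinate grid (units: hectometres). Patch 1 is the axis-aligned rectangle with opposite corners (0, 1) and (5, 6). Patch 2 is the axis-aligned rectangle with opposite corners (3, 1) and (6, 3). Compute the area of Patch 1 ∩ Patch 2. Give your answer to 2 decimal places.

4.00

|Patch 1∩Patch 2|: x∈[3,5], y∈[1,3] → 2·2 = 4.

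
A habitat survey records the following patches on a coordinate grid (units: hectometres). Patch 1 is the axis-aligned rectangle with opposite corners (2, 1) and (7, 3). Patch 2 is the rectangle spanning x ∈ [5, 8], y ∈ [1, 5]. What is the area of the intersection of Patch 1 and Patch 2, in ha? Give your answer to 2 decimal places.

4.00

|Patch 1∩Patch 2|: x∈[5,7], y∈[1,3] → 2·2 = 4.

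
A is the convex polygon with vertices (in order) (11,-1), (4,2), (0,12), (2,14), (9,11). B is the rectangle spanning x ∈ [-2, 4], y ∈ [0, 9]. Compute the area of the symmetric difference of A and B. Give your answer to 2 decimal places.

126.40

|A| = 92, |B| = 54, |A∩B| = 9.8.
|A △ B| = |A| + |B| − 2·|A∩B| = 92 + 54 − 19.6 = 126.40.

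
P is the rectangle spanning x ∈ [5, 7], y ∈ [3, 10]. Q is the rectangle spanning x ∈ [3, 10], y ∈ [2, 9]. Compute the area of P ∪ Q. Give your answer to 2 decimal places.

51.00

By inclusion–exclusion:
Individual areas: |P| = 14, |Q| = 49.
|P∩Q|: x∈[5,7], y∈[3,9] → 2·6 = 12.
|P ∪ Q| = 63 − 12 = 51.00.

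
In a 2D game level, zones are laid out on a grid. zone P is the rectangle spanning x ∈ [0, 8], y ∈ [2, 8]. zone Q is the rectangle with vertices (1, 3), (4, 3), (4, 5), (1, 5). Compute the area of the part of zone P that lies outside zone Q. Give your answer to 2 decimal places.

42.00

|zone P∩zone Q|: x∈[1,4], y∈[3,5] → 3·2 = 6.
|zone P| = 48.
|zone P ∖ zone Q| = |zone P| − |zone P∩zone Q| = 48 − 6 = 42.00.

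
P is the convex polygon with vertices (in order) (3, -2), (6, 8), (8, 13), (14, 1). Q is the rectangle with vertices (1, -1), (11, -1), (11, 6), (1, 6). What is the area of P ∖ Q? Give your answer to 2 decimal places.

33.51

|P| = 77.5, |P∩Q| = 43.9894.
|P ∖ Q| = |P| − |P∩Q| = 77.5 − 43.9894 = 33.51.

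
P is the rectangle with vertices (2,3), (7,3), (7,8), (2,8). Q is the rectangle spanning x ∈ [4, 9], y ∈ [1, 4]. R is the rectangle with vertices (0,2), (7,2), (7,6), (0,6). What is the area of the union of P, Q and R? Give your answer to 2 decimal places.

47.00

By inclusion–exclusion:
Individual areas: |P| = 25, |Q| = 15, |R| = 28.
|P∩Q|: x∈[4,7], y∈[3,4] → 3·1 = 3.
|P∩R|: x∈[2,7], y∈[3,6] → 5·3 = 15.
|Q∩R|: x∈[4,7], y∈[2,4] → 3·2 = 6.
|P∩Q∩R| = 3.
|P ∪ Q ∪ R| = 68 − 24 + 3 = 47.00.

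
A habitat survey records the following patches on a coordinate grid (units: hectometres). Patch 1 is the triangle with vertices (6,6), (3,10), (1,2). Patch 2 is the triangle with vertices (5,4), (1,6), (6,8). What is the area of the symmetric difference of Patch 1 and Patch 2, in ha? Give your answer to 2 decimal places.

|Patch 1| = 16, |Patch 2| = 9, |Patch 1∩Patch 2| = 6.9979.
|Patch 1 △ Patch 2| = |Patch 1| + |Patch 2| − 2·|Patch 1∩Patch 2| = 16 + 9 − 13.9957 = 11.00.

11.00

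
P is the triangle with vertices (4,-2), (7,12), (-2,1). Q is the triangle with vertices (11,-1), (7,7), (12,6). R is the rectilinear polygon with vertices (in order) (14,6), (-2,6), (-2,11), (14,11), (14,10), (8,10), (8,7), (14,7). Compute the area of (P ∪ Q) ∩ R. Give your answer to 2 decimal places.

12.82

|P ∪ Q| = 64.5.
|(P ∪ Q) ∩ R| = 12.82.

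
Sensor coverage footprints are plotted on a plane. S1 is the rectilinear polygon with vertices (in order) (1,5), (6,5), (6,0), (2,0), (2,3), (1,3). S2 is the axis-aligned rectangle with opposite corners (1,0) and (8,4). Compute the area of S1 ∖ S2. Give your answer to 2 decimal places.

5.00

|S1| = 22, |S1∩S2| = 17.
|S1 ∖ S2| = |S1| − |S1∩S2| = 22 − 17 = 5.00.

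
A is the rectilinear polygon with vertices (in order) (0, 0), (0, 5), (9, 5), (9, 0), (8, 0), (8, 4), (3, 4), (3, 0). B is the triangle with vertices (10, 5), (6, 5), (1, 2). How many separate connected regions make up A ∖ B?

2

A ∖ B splits into 2 disjoint pieces (area 16.6333, area 4.6667).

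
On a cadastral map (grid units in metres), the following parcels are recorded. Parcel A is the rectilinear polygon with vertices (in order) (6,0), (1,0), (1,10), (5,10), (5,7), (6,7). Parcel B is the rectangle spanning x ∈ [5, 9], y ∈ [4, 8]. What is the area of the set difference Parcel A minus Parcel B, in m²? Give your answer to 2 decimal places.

44.00

|Parcel A| = 47, |Parcel A∩Parcel B| = 3.
|Parcel A ∖ Parcel B| = |Parcel A| − |Parcel A∩Parcel B| = 47 − 3 = 44.00.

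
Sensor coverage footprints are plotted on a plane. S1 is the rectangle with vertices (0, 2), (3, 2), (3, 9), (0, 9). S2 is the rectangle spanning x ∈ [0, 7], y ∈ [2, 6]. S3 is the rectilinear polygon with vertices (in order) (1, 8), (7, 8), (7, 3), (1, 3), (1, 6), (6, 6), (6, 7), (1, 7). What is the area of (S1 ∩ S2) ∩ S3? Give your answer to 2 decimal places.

6.00

The region (S1 ∩ S2) ∩ S3 is the polygon with vertices (3,6), (3,3), (1,3), (1,6).
By the shoelace formula its area is 6.00.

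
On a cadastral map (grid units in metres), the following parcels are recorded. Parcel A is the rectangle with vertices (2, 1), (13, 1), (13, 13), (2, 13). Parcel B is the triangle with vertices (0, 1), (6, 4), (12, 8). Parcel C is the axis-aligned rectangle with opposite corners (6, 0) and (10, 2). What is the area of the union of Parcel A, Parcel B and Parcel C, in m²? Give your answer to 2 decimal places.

136.17

By inclusion–exclusion:
Individual areas: |Parcel A| = 132, |Parcel B| = 3, |Parcel C| = 8.
|Parcel A∩Parcel B| = 2.8333.
|Parcel A∩Parcel C|: x∈[6,10], y∈[1,2] → 4·1 = 4.
|Parcel B∩Parcel C| = 0.
|Parcel A∩Parcel B∩Parcel C| = 0.
|Parcel A ∪ Parcel B ∪ Parcel C| = 143 − 6.8333 + 0 = 136.17.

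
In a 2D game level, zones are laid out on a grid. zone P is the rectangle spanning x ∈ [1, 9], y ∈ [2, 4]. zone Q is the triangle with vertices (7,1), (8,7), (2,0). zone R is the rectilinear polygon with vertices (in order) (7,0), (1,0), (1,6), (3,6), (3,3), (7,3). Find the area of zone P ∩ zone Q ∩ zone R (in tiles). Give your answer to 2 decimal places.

2.86

The intersection is the polygon with vertices (3.714,2), (4.571,3), (7,3), (7,2).
By the shoelace formula its area is 2.86.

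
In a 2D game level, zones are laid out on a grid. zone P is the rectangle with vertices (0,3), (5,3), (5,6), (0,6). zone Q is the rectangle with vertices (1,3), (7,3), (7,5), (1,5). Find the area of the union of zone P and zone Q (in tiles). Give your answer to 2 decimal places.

19.00

By inclusion–exclusion:
Individual areas: |zone P| = 15, |zone Q| = 12.
|zone P∩zone Q|: x∈[1,5], y∈[3,5] → 4·2 = 8.
|zone P ∪ zone Q| = 27 − 8 = 19.00.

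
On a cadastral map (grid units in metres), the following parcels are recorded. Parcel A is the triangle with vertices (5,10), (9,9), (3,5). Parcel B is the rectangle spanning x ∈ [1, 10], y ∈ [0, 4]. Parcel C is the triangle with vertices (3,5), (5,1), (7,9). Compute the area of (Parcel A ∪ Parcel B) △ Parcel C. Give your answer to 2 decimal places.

47.45

|Parcel A ∪ Parcel B| = 47.
|(Parcel A ∪ Parcel B) ∩ Parcel C| = 5.775.
|(Parcel A ∪ Parcel B) △ Parcel C| = 47 + 12 − 11.55 = 47.45.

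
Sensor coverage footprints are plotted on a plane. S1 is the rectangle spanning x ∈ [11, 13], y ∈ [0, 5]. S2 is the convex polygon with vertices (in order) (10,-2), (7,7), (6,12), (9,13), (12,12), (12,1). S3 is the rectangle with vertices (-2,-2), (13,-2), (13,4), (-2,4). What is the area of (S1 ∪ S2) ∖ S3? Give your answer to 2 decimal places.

45.00

|S1 ∪ S2| = 64.3333.
|(S1 ∪ S2) ∩ S3| = 19.3333.
|(S1 ∪ S2) ∖ S3| = 64.3333 − 19.3333 = 45.00.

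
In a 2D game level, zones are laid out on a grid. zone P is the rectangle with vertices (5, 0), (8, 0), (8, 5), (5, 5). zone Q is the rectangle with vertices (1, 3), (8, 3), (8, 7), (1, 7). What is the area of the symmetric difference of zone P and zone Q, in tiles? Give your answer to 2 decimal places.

|zone P∩zone Q|: x∈[5,8], y∈[3,5] → 3·2 = 6.
|zone P △ zone Q| = |zone P| + |zone Q| − 2·|zone P∩zone Q| = 15 + 28 − 12 = 31.00.

31.00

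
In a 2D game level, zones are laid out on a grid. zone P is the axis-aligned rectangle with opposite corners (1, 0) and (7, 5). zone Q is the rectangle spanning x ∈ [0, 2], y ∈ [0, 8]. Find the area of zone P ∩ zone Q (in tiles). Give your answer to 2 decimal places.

5.00

|zone P∩zone Q|: x∈[1,2], y∈[0,5] → 1·5 = 5.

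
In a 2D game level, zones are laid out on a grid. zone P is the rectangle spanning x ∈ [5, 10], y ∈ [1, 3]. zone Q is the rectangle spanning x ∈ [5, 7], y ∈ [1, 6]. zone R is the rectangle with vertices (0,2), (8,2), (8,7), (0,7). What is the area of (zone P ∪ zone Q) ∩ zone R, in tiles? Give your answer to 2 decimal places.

9.00

The region (zone P ∪ zone Q) ∩ zone R is the polygon with vertices (5,3), (5,6), (7,6), (7,3), (8,3), (8,2), (5,2).
By the shoelace formula its area is 9.00.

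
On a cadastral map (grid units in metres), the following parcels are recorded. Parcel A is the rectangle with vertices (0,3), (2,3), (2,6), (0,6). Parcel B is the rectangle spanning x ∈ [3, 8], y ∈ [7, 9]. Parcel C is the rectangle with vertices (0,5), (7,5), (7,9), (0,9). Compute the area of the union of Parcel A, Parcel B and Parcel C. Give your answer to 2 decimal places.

By inclusion–exclusion:
Individual areas: |Parcel A| = 6, |Parcel B| = 10, |Parcel C| = 28.
|Parcel A∩Parcel B| = 0 (no overlap).
|Parcel A∩Parcel C|: x∈[0,2], y∈[5,6] → 2·1 = 2.
|Parcel B∩Parcel C|: x∈[3,7], y∈[7,9] → 4·2 = 8.
|Parcel A∩Parcel B∩Parcel C| = 0.
|Parcel A ∪ Parcel B ∪ Parcel C| = 44 − 10 + 0 = 34.00.

34.00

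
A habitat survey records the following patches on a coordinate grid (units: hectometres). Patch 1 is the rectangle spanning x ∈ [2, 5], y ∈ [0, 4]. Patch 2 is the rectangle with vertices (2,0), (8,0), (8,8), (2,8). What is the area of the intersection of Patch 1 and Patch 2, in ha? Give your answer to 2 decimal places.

12.00

|Patch 1∩Patch 2|: x∈[2,5], y∈[0,4] → 3·4 = 12.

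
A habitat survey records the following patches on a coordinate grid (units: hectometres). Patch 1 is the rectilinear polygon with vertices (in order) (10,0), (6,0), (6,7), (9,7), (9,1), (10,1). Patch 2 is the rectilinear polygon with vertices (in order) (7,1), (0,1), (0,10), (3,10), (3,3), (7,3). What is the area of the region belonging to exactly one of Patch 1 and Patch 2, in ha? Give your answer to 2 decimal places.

|Patch 1| = 22, |Patch 2| = 35, |Patch 1∩Patch 2| = 2.
|Patch 1 △ Patch 2| = |Patch 1| + |Patch 2| − 2·|Patch 1∩Patch 2| = 22 + 35 − 4 = 53.00.

53.00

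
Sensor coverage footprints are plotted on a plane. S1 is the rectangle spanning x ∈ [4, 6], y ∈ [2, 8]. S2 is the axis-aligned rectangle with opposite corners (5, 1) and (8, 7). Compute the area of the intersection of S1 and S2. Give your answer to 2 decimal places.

5.00

|S1∩S2|: x∈[5,6], y∈[2,7] → 1·5 = 5.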